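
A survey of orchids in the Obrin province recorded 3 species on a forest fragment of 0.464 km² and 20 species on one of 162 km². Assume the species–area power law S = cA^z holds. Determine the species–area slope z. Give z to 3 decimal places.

Taking logs: ln S = ln c + z ln A, so z = (ln S₂ − ln S₁)/(ln A₂ − ln A₁).
z = ln(20/3) / ln(162/0.464) = ln(6.667) / ln(349.1) = 1.8971 / 5.8555 = 0.3240

0.324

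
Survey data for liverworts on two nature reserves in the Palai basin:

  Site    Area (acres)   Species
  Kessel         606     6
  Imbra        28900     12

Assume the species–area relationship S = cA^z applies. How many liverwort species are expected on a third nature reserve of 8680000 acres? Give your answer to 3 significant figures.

z = ln(12/6) / ln(28900/606) = 0.6931 / 3.8647 = 0.1794
c = 6 / 606^0.1794 = 6 / 3.155 = 1.902
S₃ = 1.902 × 8680000^0.1794 = 1.902 × 17.56 ≈ 33.38

33.4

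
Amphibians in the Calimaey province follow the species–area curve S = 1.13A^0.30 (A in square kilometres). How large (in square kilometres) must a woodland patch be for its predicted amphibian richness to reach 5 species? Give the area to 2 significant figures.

140 square kilometres

5 = 1.13 × A^0.3  ⇒  A^0.3 = 5/1.13 = 4.425
ln A = ln(4.425) / 0.3 = 1.4872 / 0.3 = 4.9574
A = e^4.9574 ≈ 142.2 square kilometres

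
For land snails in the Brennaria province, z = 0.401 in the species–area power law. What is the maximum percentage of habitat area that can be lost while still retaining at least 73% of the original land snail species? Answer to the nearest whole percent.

Need (A_new/A_old)^0.401 = 0.73, so A_new/A_old = 0.73^(1/0.401) = 0.73^2.494
ln(A_new/A_old) = ln 0.73 / 0.401 = -0.3147 / 0.401 = -0.7848
A_new/A_old = e^-0.7848 ≈ 0.4562
Fraction that can be lost = 1 − 0.4562 = 0.5438

54%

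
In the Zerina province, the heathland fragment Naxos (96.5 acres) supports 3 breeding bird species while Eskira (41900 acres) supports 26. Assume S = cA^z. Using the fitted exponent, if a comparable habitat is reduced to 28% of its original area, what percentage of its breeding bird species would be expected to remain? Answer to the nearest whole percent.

z = ln(26/3) / ln(41900/96.5) = 2.1595 / 6.0735 = 0.3556
S_new/S_old = (A_new/A_old)^z = 0.28^0.3556 = exp(0.3556 × -1.2730) = 0.636

64%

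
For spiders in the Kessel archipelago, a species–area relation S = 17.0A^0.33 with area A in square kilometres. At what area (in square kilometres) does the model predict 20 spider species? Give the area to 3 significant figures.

1.64 square kilometres

20 = 17 × A^0.33  ⇒  A^0.33 = 20/17 = 1.176
ln A = ln(1.176) / 0.33 = 0.1625 / 0.33 = 0.4925
A = e^0.4925 ≈ 1.636 square kilometres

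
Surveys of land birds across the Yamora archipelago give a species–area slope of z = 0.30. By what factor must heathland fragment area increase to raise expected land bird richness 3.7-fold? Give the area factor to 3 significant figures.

(A₂/A₁)^0.3 = 3.7, so A₂/A₁ = 3.7^(1/0.3) = 3.7^3.333
ln(A₂/A₁) = ln 3.7 / 0.3 = 1.3083 / 0.3 = 4.3611
A₂/A₁ = e^4.3611 ≈ 78.34

78.3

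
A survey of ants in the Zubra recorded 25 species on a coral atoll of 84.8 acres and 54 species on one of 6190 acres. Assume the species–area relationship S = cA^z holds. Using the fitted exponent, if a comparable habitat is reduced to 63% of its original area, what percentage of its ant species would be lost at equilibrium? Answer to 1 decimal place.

8.0%

z = ln(54/25) / ln(6190/84.8) = 0.7701 / 4.2904 = 0.1795
S_new/S_old = (A_new/A_old)^z = 0.63^0.1795 = exp(0.1795 × -0.4620) = 0.9204
Fraction lost = 1 − 0.9204 = 0.07959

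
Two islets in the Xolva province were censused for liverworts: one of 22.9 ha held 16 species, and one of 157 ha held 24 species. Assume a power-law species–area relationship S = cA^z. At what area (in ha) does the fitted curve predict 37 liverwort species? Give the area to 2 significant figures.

1200 ha

z = ln(24/16) / ln(157/22.9) = 0.4055 / 1.9251 = 0.2106
c = 16 / 22.9^0.2106 = 16 / 1.934 = 8.274
A = (37/8.274)^(1/0.2106) ⇒ ln A = ln(4.472)/0.2106 = 7.1114
A = e^7.1114 ≈ 1226 ha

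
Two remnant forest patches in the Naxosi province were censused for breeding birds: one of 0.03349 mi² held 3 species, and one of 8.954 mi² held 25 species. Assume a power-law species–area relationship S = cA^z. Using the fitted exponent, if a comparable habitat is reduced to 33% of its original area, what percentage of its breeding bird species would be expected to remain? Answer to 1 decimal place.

65.7%

z = ln(25/3) / ln(8.954/0.03349) = 2.1203 / 5.5886 = 0.3794
S_new/S_old = (A_new/A_old)^z = 0.33^0.3794 = exp(0.3794 × -1.1087) = 0.6566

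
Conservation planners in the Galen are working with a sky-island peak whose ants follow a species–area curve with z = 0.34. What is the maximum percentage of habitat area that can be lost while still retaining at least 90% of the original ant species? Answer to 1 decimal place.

Need (A_new/A_old)^0.34 = 0.9, so A_new/A_old = 0.9^(1/0.34) = 0.9^2.941
ln(A_new/A_old) = ln 0.9 / 0.34 = -0.1054 / 0.34 = -0.3099
A_new/A_old = e^-0.3099 ≈ 0.7335
Fraction that can be lost = 1 − 0.7335 = 0.2665

26.6%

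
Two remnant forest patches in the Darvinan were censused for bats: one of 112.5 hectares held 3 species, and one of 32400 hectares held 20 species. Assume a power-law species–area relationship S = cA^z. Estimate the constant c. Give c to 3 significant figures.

0.617

z = ln(S₂/S₁) / ln(A₂/A₁) = ln(20/3) / ln(32400/112.5) = 1.8971 / 5.6630 = 0.3350
c = S₁ / A₁^z = 3 / 112.5^0.3350 = 3 / 4.866 = 0.6166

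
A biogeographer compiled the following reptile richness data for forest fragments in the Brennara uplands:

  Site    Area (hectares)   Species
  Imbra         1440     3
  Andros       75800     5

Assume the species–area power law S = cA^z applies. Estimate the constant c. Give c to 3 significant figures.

1.18

z = ln(S₂/S₁) / ln(A₂/A₁) = ln(5/3) / ln(75800/1440) = 0.5108 / 3.9635 = 0.1289
c = S₁ / A₁^z = 3 / 1440^0.1289 = 3 / 2.553 = 1.175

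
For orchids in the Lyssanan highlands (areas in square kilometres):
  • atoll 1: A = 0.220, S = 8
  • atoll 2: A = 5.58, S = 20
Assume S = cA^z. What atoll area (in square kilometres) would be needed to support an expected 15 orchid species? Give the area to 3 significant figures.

2.02 square kilometres

z = ln(20/8) / ln(5.58/0.22) = 0.9163 / 3.2333 = 0.2834
c = 8 / 0.22^0.2834 = 8 / 0.6511 = 12.29
A = (15/12.29)^(1/0.2834) ⇒ ln A = ln(1.221)/0.2834 = 0.7040
A = e^0.7040 ≈ 2.022 square kilometres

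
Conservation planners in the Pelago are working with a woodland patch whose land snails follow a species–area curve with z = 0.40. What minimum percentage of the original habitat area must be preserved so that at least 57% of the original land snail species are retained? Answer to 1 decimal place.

Need (A_new/A_old)^0.4 = 0.57, so A_new/A_old = 0.57^(1/0.4) = 0.57^2.5
ln(A_new/A_old) = ln 0.57 / 0.4 = -0.5621 / 0.4 = -1.4053
A_new/A_old = e^-1.4053 ≈ 0.2453

24.5%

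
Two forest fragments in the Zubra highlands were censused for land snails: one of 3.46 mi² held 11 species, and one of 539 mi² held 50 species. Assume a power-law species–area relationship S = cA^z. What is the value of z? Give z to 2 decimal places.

Taking logs: ln S = ln c + z ln A, so z = (ln S₂ − ln S₁)/(ln A₂ − ln A₁).
z = ln(50/11) / ln(539/3.46) = ln(4.545) / ln(155.8) = 1.5141 / 5.0484 = 0.2999

0.30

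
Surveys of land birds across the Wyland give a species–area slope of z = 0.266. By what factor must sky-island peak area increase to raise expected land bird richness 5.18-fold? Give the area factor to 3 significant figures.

485

(A₂/A₁)^0.266 = 5.18, so A₂/A₁ = 5.18^(1/0.266) = 5.18^3.759
ln(A₂/A₁) = ln 5.18 / 0.266 = 1.6448 / 0.266 = 6.1835
A₂/A₁ = e^6.1835 ≈ 484.7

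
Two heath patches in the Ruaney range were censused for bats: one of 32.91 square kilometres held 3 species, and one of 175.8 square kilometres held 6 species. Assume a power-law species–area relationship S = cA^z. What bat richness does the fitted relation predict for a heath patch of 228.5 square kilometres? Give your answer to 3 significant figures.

z = ln(6/3) / ln(175.8/32.91) = 0.6931 / 1.6756 = 0.4137
c = 3 / 32.91^0.4137 = 3 / 4.243 = 0.707
S₃ = 0.707 × 228.5^0.4137 = 0.707 × 9.458 ≈ 6.687

6.69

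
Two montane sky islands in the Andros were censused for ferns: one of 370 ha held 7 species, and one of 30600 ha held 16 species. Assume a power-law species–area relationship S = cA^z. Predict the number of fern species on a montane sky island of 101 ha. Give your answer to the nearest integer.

z = ln(16/7) / ln(30600/370) = 0.8267 / 4.4153 = 0.1872
c = 7 / 370^0.1872 = 7 / 3.026 = 2.313
S₃ = 2.313 × 101^0.1872 = 2.313 × 2.373 ≈ 5.489

5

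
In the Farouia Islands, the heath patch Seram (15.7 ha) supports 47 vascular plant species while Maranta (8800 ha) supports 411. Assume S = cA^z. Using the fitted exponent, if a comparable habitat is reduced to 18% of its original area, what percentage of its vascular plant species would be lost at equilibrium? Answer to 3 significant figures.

44.4%

z = ln(411/47) / ln(8800/15.7) = 2.1684 / 6.3288 = 0.3426
S_new/S_old = (A_new/A_old)^z = 0.18^0.3426 = exp(0.3426 × -1.7148) = 0.5557
Fraction lost = 1 − 0.5557 = 0.4443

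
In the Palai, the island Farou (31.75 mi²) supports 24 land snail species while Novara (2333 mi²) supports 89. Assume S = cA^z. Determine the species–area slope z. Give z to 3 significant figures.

0.305

Taking logs: ln S = ln c + z ln A, so z = (ln S₂ − ln S₁)/(ln A₂ − ln A₁).
z = ln(89/24) / ln(2333/31.75) = ln(3.708) / ln(73.48) = 1.3106 / 4.2970 = 0.3050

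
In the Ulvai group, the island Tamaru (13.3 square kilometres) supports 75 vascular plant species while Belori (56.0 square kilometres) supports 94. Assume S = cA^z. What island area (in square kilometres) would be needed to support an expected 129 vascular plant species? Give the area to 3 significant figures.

420 square kilometres

z = ln(94/75) / ln(56/13.3) = 0.2258 / 1.4376 = 0.1571
c = 75 / 13.3^0.1571 = 75 / 1.502 = 49.95
A = (129/49.95)^(1/0.1571) ⇒ ln A = ln(2.583)/0.1571 = 6.0404
A = e^6.0404 ≈ 420.1 square kilometres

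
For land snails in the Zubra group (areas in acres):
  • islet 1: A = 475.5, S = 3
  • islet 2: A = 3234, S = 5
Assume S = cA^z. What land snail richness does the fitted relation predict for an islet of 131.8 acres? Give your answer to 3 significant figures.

z = ln(5/3) / ln(3234/475.5) = 0.5108 / 1.9171 = 0.2665
c = 3 / 475.5^0.2665 = 3 / 5.168 = 0.5805
S₃ = 0.5805 × 131.8^0.2665 = 0.5805 × 3.672 ≈ 2.131

2.13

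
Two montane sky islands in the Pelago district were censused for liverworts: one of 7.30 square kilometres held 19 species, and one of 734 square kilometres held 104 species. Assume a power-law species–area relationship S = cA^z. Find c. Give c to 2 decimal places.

z = ln(S₂/S₁) / ln(A₂/A₁) = ln(104/19) / ln(734/7.3) = 1.7000 / 4.6106 = 0.3687
c = S₁ / A₁^z = 19 / 7.3^0.3687 = 19 / 2.081 = 9.129

9.13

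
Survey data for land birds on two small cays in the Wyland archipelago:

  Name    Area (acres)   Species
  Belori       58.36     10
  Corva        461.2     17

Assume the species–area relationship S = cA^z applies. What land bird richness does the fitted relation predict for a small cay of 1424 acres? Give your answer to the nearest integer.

23

z = ln(17/10) / ln(461.2/58.36) = 0.5306 / 2.0672 = 0.2567
c = 10 / 58.36^0.2567 = 10 / 2.84 = 3.521
S₃ = 3.521 × 1424^0.2567 = 3.521 × 6.449 ≈ 22.71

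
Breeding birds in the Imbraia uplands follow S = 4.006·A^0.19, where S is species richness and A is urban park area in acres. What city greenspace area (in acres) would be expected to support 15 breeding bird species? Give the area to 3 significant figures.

1040 acres

15 = 4.006 × A^0.19  ⇒  A^0.19 = 15/4.006 = 3.744
ln A = ln(3.744) / 0.19 = 1.3203 / 0.19 = 6.9487
A = e^6.9487 ≈ 1042 acres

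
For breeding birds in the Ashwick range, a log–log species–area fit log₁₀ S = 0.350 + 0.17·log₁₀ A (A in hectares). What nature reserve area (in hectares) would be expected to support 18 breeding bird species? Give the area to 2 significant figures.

18 = 2.239 × A^0.17  ⇒  A^0.17 = 18/2.239 = 8.04
ln A = ln(8.04) / 0.17 = 2.0845 / 0.17 = 12.2616
A = e^12.2616 ≈ 211413 hectares

210000 hectares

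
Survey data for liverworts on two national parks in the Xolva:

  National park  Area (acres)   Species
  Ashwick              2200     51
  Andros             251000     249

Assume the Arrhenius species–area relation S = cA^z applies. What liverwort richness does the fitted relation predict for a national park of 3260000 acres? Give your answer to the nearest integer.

587

z = ln(249/51) / ln(251000/2200) = 1.5856 / 4.7370 = 0.3347
c = 51 / 2200^0.3347 = 51 / 13.15 = 3.879
S₃ = 3.879 × 3260000^0.3347 = 3.879 × 151.4 ≈ 587.4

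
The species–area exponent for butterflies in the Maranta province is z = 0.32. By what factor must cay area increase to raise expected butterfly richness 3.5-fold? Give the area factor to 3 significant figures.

(A₂/A₁)^0.32 = 3.5, so A₂/A₁ = 3.5^(1/0.32) = 3.5^3.125
ln(A₂/A₁) = ln 3.5 / 0.32 = 1.2528 / 0.32 = 3.9149
A₂/A₁ = e^3.9149 ≈ 50.14

50.1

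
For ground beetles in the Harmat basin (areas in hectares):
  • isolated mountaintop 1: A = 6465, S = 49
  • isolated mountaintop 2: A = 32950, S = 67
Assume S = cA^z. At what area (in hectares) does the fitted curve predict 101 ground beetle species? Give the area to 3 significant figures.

279000 hectares

z = ln(67/49) / ln(32950/6465) = 0.3129 / 1.6286 = 0.1921
c = 49 / 6465^0.1921 = 49 / 5.396 = 9.081
A = (101/9.081)^(1/0.1921) ⇒ ln A = ln(11.12)/0.1921 = 12.5391
A = e^12.5391 ≈ 279048 hectares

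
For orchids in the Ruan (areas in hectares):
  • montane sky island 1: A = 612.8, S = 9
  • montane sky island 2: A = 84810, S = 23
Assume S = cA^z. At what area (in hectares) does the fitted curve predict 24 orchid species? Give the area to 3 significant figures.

z = ln(23/9) / ln(84810/612.8) = 0.9383 / 4.9301 = 0.1903
c = 9 / 612.8^0.1903 = 9 / 3.392 = 2.653
A = (24/2.653)^(1/0.1903) ⇒ ln A = ln(9.046)/0.1903 = 11.5718
A = e^11.5718 ≈ 106064 hectares

106000 hectares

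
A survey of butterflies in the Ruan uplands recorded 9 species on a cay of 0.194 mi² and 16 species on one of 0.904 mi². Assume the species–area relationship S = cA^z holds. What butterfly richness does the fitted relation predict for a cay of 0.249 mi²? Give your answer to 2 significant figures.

9.9

z = ln(16/9) / ln(0.904/0.194) = 0.5754 / 1.5390 = 0.3739
c = 9 / 0.194^0.3739 = 9 / 0.5417 = 16.62
S₃ = 16.62 × 0.249^0.3739 = 16.62 × 0.5946 ≈ 9.88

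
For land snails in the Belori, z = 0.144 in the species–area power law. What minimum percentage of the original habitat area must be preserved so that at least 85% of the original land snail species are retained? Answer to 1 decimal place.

32.3%

Need (A_new/A_old)^0.144 = 0.85, so A_new/A_old = 0.85^(1/0.144) = 0.85^6.944
ln(A_new/A_old) = ln 0.85 / 0.144 = -0.1625 / 0.144 = -1.1286
A_new/A_old = e^-1.1286 ≈ 0.3235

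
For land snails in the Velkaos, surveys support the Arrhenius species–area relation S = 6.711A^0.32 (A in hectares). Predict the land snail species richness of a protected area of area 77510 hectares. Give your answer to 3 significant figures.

246

S = 6.711 × 77510^0.32 = 6.711 × 36.69 ≈ 246.3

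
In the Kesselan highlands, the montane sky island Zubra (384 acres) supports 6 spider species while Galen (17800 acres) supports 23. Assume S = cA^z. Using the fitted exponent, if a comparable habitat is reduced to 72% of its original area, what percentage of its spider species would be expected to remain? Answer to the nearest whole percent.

89%

z = ln(23/6) / ln(17800/384) = 1.3437 / 3.8363 = 0.3503
S_new/S_old = (A_new/A_old)^z = 0.72^0.3503 = exp(0.3503 × -0.3285) = 0.8913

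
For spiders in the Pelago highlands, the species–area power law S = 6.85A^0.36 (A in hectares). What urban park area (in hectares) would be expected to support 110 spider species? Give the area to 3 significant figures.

2230 hectares

110 = 6.85 × A^0.36  ⇒  A^0.36 = 110/6.85 = 16.06
ln A = ln(16.06) / 0.36 = 2.7762 / 0.36 = 7.7118
A = e^7.7118 ≈ 2234 hectares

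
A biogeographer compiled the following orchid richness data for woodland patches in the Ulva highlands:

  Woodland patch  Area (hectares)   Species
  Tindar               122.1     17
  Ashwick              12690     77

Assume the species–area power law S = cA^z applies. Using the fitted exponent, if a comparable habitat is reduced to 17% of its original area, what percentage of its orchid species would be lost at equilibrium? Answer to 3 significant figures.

43.8%

z = ln(77/17) / ln(12690/122.1) = 1.5106 / 4.6437 = 0.3253
S_new/S_old = (A_new/A_old)^z = 0.17^0.3253 = exp(0.3253 × -1.7720) = 0.5619
Fraction lost = 1 − 0.5619 = 0.4381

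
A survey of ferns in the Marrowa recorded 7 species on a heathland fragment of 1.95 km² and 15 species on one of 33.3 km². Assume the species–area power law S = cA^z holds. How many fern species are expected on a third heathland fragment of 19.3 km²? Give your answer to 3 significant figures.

13.0

z = ln(15/7) / ln(33.3/1.95) = 0.7621 / 2.8377 = 0.2686
c = 7 / 1.95^0.2686 = 7 / 1.196 = 5.851
S₃ = 5.851 × 19.3^0.2686 = 5.851 × 2.214 ≈ 12.96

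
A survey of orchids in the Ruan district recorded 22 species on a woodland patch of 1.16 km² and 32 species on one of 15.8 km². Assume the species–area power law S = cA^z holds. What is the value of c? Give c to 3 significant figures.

z = ln(S₂/S₁) / ln(A₂/A₁) = ln(32/22) / ln(15.8/1.16) = 0.3747 / 2.6116 = 0.1435
c = S₁ / A₁^z = 22 / 1.16^0.1435 = 22 / 1.022 = 21.54

21.5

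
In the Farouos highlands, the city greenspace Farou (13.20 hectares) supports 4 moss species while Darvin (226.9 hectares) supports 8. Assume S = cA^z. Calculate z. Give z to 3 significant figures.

Taking logs: ln S = ln c + z ln A, so z = (ln S₂ − ln S₁)/(ln A₂ − ln A₁).
z = ln(8/4) / ln(226.9/13.2) = ln(2) / ln(17.19) = 0.6931 / 2.8443 = 0.2437

0.244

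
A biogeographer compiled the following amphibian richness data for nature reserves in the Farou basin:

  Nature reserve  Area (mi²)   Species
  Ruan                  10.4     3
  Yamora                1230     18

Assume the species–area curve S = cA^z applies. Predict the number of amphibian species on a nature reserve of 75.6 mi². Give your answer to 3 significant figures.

z = ln(18/3) / ln(1230/10.4) = 1.7918 / 4.7730 = 0.3754
c = 3 / 10.4^0.3754 = 3 / 2.409 = 1.245
S₃ = 1.245 × 75.6^0.3754 = 1.245 × 5.072 ≈ 6.317

6.32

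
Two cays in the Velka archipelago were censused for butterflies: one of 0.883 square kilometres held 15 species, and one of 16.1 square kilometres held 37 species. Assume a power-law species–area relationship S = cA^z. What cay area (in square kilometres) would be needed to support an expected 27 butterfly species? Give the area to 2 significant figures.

z = ln(37/15) / ln(16.1/0.883) = 0.9029 / 2.9032 = 0.3110
c = 15 / 0.883^0.3110 = 15 / 0.962 = 15.59
A = (27/15.59)^(1/0.3110) ⇒ ln A = ln(1.732)/0.3110 = 1.7656
A = e^1.7656 ≈ 5.845 square kilometres

5.8 square kilometres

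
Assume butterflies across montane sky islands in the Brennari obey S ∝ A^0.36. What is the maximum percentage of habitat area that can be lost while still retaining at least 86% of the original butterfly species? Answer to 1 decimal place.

34.2%

Need (A_new/A_old)^0.36 = 0.86, so A_new/A_old = 0.86^(1/0.36) = 0.86^2.778
ln(A_new/A_old) = ln 0.86 / 0.36 = -0.1508 / 0.36 = -0.4190
A_new/A_old = e^-0.4190 ≈ 0.6577
Fraction that can be lost = 1 − 0.6577 = 0.3423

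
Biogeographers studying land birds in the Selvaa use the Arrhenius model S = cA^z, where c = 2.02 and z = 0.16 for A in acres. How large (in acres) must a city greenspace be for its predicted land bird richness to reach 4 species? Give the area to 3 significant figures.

4 = 2.02 × A^0.16  ⇒  A^0.16 = 4/2.02 = 1.98
ln A = ln(1.98) / 0.16 = 0.6832 / 0.16 = 4.2700
A = e^4.2700 ≈ 71.52 acres

71.5 acres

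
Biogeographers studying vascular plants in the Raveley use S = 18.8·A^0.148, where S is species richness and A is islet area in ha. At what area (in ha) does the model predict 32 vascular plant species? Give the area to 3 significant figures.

36.4 ha

32 = 18.8 × A^0.148  ⇒  A^0.148 = 32/18.8 = 1.702
ln A = ln(1.702) / 0.148 = 0.5319 / 0.148 = 3.5938
A = e^3.5938 ≈ 36.37 ha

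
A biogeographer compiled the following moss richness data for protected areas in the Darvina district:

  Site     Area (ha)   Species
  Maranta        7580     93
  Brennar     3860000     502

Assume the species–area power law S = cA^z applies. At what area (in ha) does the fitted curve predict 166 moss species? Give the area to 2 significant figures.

65000 ha

z = ln(502/93) / ln(3860000/7580) = 1.6860 / 6.2329 = 0.2705
c = 93 / 7580^0.2705 = 93 / 11.21 = 8.299
A = (166/8.299)^(1/0.2705) ⇒ ln A = ln(20)/0.2705 = 11.0752
A = e^11.0752 ≈ 64549 ha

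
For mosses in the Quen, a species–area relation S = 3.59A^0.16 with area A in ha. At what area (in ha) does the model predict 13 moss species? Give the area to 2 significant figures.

13 = 3.59 × A^0.16  ⇒  A^0.16 = 13/3.59 = 3.621
ln A = ln(3.621) / 0.16 = 1.2868 / 0.16 = 8.0425
A = e^8.0425 ≈ 3110 ha

3100 ha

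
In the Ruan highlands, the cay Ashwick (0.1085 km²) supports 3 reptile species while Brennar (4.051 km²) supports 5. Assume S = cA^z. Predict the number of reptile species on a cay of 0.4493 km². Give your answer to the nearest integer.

4

z = ln(5/3) / ln(4.051/0.1085) = 0.5108 / 3.6200 = 0.1411
c = 3 / 0.1085^0.1411 = 3 / 0.7309 = 4.104
S₃ = 4.104 × 0.4493^0.1411 = 4.104 × 0.8932 ≈ 3.666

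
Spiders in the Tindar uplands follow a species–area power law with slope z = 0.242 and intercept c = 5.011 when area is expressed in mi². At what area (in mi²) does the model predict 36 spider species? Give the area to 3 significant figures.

3460 mi²

36 = 5.011 × A^0.242  ⇒  A^0.242 = 36/5.011 = 7.184
ln A = ln(7.184) / 0.242 = 1.9719 / 0.242 = 8.1483
A = e^8.1483 ≈ 3457 mi²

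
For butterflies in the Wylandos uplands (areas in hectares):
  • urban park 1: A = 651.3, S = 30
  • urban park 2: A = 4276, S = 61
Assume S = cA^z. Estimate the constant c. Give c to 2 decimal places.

z = ln(S₂/S₁) / ln(A₂/A₁) = ln(61/30) / ln(4276/651.3) = 0.7097 / 1.8818 = 0.3771
c = S₁ / A₁^z = 30 / 651.3^0.3771 = 30 / 11.51 = 2.606

2.61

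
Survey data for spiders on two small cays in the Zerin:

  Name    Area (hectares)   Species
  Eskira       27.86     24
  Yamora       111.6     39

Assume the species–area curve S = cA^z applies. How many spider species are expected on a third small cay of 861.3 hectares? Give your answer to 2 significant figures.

80

z = ln(39/24) / ln(111.6/27.86) = 0.4855 / 1.3877 = 0.3499
c = 24 / 27.86^0.3499 = 24 / 3.203 = 7.493
S₃ = 7.493 × 861.3^0.3499 = 7.493 × 10.64 ≈ 79.72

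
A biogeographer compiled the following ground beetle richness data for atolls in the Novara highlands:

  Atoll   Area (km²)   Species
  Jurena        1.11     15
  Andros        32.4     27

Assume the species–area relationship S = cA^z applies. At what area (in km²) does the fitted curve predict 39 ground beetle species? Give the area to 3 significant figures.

z = ln(27/15) / ln(32.4/1.11) = 0.5878 / 3.3738 = 0.1742
c = 15 / 1.11^0.1742 = 15 / 1.018 = 14.73
A = (39/14.73)^(1/0.1742) ⇒ ln A = ln(2.648)/0.1742 = 5.5888
A = e^5.5888 ≈ 267.4 km²

267 km²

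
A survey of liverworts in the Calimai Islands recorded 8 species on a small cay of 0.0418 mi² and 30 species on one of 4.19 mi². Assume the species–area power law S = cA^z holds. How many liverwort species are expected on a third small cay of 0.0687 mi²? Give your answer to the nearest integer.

z = ln(30/8) / ln(4.19/0.0418) = 1.3218 / 4.6076 = 0.2869
c = 8 / 0.0418^0.2869 = 8 / 0.4022 = 19.89
S₃ = 19.89 × 0.0687^0.2869 = 19.89 × 0.4638 ≈ 9.226

9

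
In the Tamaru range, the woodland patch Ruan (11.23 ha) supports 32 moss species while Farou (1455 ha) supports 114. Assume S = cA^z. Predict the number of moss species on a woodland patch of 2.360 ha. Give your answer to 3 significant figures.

z = ln(114/32) / ln(1455/11.23) = 1.2705 / 4.8642 = 0.2612
c = 32 / 11.23^0.2612 = 32 / 1.881 = 17.01
S₃ = 17.01 × 2.36^0.2612 = 17.01 × 1.251 ≈ 21.29

21.3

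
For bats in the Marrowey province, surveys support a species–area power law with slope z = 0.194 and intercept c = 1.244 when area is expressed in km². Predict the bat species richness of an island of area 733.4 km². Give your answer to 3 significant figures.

4.47

S = 1.244 × 733.4^0.194
ln S = ln 1.244 + 0.194 × ln 733.4 = 0.2183 + 0.194 × 6.5977 = 1.4983
S = e^1.4983 ≈ 4.474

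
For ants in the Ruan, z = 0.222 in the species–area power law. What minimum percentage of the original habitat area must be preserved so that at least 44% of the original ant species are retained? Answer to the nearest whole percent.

Need (A_new/A_old)^0.222 = 0.44, so A_new/A_old = 0.44^(1/0.222) = 0.44^4.505
ln(A_new/A_old) = ln 0.44 / 0.222 = -0.8210 / 0.222 = -3.6981
A_new/A_old = e^-3.6981 ≈ 0.02477

2%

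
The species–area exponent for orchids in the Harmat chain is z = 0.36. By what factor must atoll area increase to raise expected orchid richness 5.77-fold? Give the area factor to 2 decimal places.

(A₂/A₁)^0.36 = 5.77, so A₂/A₁ = 5.77^(1/0.36) = 5.77^2.778
ln(A₂/A₁) = ln 5.77 / 0.36 = 1.7527 / 0.36 = 4.8685
A₂/A₁ = e^4.8685 ≈ 130.1

130.13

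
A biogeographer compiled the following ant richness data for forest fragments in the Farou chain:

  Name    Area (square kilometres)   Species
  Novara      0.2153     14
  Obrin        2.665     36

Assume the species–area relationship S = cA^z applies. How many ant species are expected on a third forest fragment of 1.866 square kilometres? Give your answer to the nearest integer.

31

z = ln(36/14) / ln(2.665/0.2153) = 0.9445 / 2.5159 = 0.3754
c = 14 / 0.2153^0.3754 = 14 / 0.5619 = 24.92
S₃ = 24.92 × 1.866^0.3754 = 24.92 × 1.264 ≈ 31.49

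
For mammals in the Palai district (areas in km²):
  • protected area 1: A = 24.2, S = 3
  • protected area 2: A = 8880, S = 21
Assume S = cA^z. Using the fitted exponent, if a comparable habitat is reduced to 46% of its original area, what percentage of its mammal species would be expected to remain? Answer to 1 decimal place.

z = ln(21/3) / ln(8880/24.2) = 1.9459 / 5.9052 = 0.3295
S_new/S_old = (A_new/A_old)^z = 0.46^0.3295 = exp(0.3295 × -0.7765) = 0.7742

77.4%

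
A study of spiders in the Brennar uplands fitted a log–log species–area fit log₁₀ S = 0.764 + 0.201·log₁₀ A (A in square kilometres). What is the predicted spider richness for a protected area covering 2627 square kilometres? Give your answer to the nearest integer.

S = 5.808 × 2627^0.201
ln S = ln 5.808 + 0.201 × ln 2627 = 1.7592 + 0.201 × 7.8736 = 3.3418
S = e^3.3418 ≈ 28.27

28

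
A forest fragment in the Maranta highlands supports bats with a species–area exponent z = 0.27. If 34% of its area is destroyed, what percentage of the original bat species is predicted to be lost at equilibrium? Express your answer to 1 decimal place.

10.6%

S_new/S_old = (A_new/A_old)^z = 0.66^0.27
= exp(0.27 × ln 0.66) = exp(0.27 × -0.4155) = exp(-0.1122) ≈ 0.8939
Fraction lost = 1 − 0.8939 = 0.1061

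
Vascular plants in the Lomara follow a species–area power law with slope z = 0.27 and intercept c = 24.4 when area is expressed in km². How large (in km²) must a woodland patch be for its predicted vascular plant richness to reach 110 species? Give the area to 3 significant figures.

110 = 24.4 × A^0.27  ⇒  A^0.27 = 110/24.4 = 4.508
ln A = ln(4.508) / 0.27 = 1.5059 / 0.27 = 5.5774
A = e^5.5774 ≈ 264.4 km²

264 km²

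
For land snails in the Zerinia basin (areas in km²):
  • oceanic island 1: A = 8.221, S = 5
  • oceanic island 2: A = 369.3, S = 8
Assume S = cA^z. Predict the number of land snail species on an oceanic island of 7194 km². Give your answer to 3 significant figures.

11.5

z = ln(8/5) / ln(369.3/8.221) = 0.4700 / 3.8049 = 0.1235
c = 5 / 8.221^0.1235 = 5 / 1.297 = 3.854
S₃ = 3.854 × 7194^0.1235 = 3.854 × 2.995 ≈ 11.54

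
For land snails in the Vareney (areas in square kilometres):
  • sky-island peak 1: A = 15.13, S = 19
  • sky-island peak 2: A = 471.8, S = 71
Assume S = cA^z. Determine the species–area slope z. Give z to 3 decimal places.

Taking logs: ln S = ln c + z ln A, so z = (ln S₂ − ln S₁)/(ln A₂ − ln A₁).
z = ln(71/19) / ln(471.8/15.13) = ln(3.737) / ln(31.18) = 1.3182 / 3.4399 = 0.3832

0.383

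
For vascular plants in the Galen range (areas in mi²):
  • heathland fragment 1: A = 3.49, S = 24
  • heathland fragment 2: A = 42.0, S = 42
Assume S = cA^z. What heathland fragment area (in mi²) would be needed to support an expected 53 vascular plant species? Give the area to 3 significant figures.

z = ln(42/24) / ln(42/3.49) = 0.5596 / 2.4878 = 0.2249
c = 24 / 3.49^0.2249 = 24 / 1.325 = 18.12
A = (53/18.12)^(1/0.2249) ⇒ ln A = ln(2.925)/0.2249 = 4.7718
A = e^4.7718 ≈ 118.1 mi²

118 mi²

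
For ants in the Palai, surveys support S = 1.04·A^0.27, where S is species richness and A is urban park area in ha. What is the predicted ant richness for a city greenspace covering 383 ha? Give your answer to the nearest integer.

S = 1.04 × 383^0.27
ln S = ln 1.04 + 0.27 × ln 383 = 0.0392 + 0.27 × 5.9480 = 1.6452
S = e^1.6452 ≈ 5.182

5 species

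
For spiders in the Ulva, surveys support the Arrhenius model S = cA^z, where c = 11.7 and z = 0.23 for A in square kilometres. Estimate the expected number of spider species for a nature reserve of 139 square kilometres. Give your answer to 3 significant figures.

36.4

S = 11.7 × 139^0.23 = 11.7 × 3.111 ≈ 36.4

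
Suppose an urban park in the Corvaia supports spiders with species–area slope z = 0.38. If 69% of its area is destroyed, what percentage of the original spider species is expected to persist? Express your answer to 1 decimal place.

S_new/S_old = (A_new/A_old)^z = 0.31^0.38
= exp(0.38 × ln 0.31) = exp(0.38 × -1.1712) = exp(-0.4450) ≈ 0.6408

64.1%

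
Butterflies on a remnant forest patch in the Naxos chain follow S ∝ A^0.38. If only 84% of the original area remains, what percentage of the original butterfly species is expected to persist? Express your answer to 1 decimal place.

93.6%

S_new/S_old = (A_new/A_old)^z = 0.84^0.38
= exp(0.38 × ln 0.84) = exp(0.38 × -0.1744) = exp(-0.0663) ≈ 0.9359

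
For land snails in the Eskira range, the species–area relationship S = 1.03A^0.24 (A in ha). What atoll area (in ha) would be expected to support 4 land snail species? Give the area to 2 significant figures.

4 = 1.03 × A^0.24  ⇒  A^0.24 = 4/1.03 = 3.883
ln A = ln(3.883) / 0.24 = 1.3567 / 0.24 = 5.6531
A = e^5.6531 ≈ 285.2 ha

290 ha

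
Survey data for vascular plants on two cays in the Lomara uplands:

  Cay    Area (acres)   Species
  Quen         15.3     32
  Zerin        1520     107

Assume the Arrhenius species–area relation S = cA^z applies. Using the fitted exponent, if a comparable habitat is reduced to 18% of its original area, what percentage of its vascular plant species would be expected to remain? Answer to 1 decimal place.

63.8%

z = ln(107/32) / ln(1520/15.3) = 1.2071 / 4.5986 = 0.2625
S_new/S_old = (A_new/A_old)^z = 0.18^0.2625 = exp(0.2625 × -1.7148) = 0.6376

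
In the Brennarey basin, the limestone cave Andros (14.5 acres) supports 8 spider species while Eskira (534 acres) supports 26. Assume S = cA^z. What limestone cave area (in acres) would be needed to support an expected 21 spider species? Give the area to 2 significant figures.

280 acres

z = ln(26/8) / ln(534/14.5) = 1.1787 / 3.6062 = 0.3268
c = 8 / 14.5^0.3268 = 8 / 2.397 = 3.338
A = (21/3.338)^(1/0.3268) ⇒ ln A = ln(6.291)/0.3268 = 5.6269
A = e^5.6269 ≈ 277.8 acres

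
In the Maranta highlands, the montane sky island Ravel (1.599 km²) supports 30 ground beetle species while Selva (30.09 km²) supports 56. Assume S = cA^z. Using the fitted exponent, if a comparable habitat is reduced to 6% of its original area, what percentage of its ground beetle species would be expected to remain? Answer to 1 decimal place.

z = ln(56/30) / ln(30.09/1.599) = 0.6242 / 2.9348 = 0.2127
S_new/S_old = (A_new/A_old)^z = 0.06^0.2127 = exp(0.2127 × -2.8134) = 0.5497

55.0%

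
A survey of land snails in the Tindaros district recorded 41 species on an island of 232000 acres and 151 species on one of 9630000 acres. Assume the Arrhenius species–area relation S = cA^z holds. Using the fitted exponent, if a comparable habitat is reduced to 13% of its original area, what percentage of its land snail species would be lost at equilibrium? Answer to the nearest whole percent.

51%

z = ln(151/41) / ln(9630000/232000) = 1.3037 / 3.7259 = 0.3499
S_new/S_old = (A_new/A_old)^z = 0.13^0.3499 = exp(0.3499 × -2.0402) = 0.4897
Fraction lost = 1 − 0.4897 = 0.5103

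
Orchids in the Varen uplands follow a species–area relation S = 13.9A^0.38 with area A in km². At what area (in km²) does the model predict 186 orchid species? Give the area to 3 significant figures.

186 = 13.9 × A^0.38  ⇒  A^0.38 = 186/13.9 = 13.38
ln A = ln(13.38) / 0.38 = 2.5939 / 0.38 = 6.8259
A = e^6.8259 ≈ 921.4 km²

921 km²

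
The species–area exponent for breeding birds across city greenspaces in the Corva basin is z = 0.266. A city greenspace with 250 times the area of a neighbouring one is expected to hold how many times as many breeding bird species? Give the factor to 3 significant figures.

4.34

S₂/S₁ = (A₂/A₁)^z = 250^0.266
ln(S₂/S₁) = 0.266 × ln 250 = 0.266 × 5.5215 = 1.4687
S₂/S₁ = e^1.4687 ≈ 4.344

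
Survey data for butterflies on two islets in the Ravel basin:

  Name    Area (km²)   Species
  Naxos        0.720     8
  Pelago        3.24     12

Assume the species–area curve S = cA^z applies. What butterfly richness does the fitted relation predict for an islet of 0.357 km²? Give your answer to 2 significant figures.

z = ln(12/8) / ln(3.24/0.72) = 0.4055 / 1.5041 = 0.2696
c = 8 / 0.72^0.2696 = 8 / 0.9153 = 8.741
S₃ = 8.741 × 0.357^0.2696 = 8.741 × 0.7575 ≈ 6.622

6.6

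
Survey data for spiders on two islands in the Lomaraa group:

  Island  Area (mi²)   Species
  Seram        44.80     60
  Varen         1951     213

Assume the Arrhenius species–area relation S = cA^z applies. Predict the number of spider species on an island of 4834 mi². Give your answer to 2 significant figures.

290

z = ln(213/60) / ln(1951/44.8) = 1.2669 / 3.7739 = 0.3357
c = 60 / 44.8^0.3357 = 60 / 3.584 = 16.74
S₃ = 16.74 × 4834^0.3357 = 16.74 × 17.25 ≈ 288.8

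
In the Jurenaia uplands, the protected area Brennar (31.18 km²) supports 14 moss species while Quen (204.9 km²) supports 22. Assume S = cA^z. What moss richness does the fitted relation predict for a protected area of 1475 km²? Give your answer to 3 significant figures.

z = ln(22/14) / ln(204.9/31.18) = 0.4520 / 1.8827 = 0.2401
c = 14 / 31.18^0.2401 = 14 / 2.284 = 6.131
S₃ = 6.131 × 1475^0.2401 = 6.131 × 5.764 ≈ 35.34

35.3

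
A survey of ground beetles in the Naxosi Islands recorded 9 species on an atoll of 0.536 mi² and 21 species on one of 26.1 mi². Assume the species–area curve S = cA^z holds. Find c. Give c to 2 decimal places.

10.31

z = ln(S₂/S₁) / ln(A₂/A₁) = ln(21/9) / ln(26.1/0.536) = 0.8473 / 3.8856 = 0.2181
c = S₁ / A₁^z = 9 / 0.536^0.2181 = 9 / 0.8729 = 10.31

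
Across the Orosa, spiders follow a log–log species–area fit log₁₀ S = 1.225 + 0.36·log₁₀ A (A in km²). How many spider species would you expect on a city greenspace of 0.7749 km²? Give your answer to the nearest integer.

S = 16.79 × 0.7749^0.36 = 16.79 × 0.9123 ≈ 15.32

15 species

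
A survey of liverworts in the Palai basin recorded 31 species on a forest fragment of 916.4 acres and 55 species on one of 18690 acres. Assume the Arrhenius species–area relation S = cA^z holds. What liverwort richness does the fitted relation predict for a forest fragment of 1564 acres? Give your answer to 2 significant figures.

z = ln(55/31) / ln(18690/916.4) = 0.5733 / 3.0153 = 0.1901
c = 31 / 916.4^0.1901 = 31 / 3.658 = 8.475
S₃ = 8.475 × 1564^0.1901 = 8.475 × 4.049 ≈ 34.32

34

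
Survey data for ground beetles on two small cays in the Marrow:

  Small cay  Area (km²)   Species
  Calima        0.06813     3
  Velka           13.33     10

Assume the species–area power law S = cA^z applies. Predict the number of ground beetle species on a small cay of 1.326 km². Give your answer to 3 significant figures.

z = ln(10/3) / ln(13.33/0.06813) = 1.2040 / 5.2764 = 0.2282
c = 3 / 0.06813^0.2282 = 3 / 0.5417 = 5.538
S₃ = 5.538 × 1.326^0.2282 = 5.538 × 1.067 ≈ 5.906

5.91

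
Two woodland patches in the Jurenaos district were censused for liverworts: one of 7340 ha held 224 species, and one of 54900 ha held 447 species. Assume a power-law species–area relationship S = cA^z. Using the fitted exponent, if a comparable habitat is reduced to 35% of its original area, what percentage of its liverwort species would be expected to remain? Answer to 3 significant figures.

z = ln(447/224) / ln(54900/7340) = 0.6909 / 2.0122 = 0.3434
S_new/S_old = (A_new/A_old)^z = 0.35^0.3434 = exp(0.3434 × -1.0498) = 0.6973

69.7%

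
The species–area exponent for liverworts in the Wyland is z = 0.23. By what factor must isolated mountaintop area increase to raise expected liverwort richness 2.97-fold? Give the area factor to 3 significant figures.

(A₂/A₁)^0.23 = 2.97, so A₂/A₁ = 2.97^(1/0.23) = 2.97^4.348
ln(A₂/A₁) = ln 2.97 / 0.23 = 1.0886 / 0.23 = 4.7329
A₂/A₁ = e^4.7329 ≈ 113.6

114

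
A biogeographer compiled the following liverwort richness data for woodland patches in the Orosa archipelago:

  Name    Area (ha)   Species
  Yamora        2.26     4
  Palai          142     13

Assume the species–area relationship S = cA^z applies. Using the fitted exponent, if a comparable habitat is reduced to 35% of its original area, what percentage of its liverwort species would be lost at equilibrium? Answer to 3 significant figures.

z = ln(13/4) / ln(142/2.26) = 1.1787 / 4.1405 = 0.2847
S_new/S_old = (A_new/A_old)^z = 0.35^0.2847 = exp(0.2847 × -1.0498) = 0.7417
Fraction lost = 1 − 0.7417 = 0.2583

25.8%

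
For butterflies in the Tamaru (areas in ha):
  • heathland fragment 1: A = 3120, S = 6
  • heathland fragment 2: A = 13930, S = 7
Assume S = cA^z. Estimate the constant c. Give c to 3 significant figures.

2.62

z = ln(S₂/S₁) / ln(A₂/A₁) = ln(7/6) / ln(13930/3120) = 0.1542 / 1.4962 = 0.1030
c = S₁ / A₁^z = 6 / 3120^0.1030 = 6 / 2.291 = 2.619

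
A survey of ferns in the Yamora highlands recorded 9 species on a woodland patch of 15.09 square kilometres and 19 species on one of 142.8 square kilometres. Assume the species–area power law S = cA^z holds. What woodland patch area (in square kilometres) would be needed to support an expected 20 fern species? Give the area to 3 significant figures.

167 square kilometres

z = ln(19/9) / ln(142.8/15.09) = 0.7472 / 2.2474 = 0.3325
c = 9 / 15.09^0.3325 = 9 / 2.465 = 3.651
A = (20/3.651)^(1/0.3325) ⇒ ln A = ln(5.479)/0.3325 = 5.1157
A = e^5.1157 ≈ 166.6 square kilometres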